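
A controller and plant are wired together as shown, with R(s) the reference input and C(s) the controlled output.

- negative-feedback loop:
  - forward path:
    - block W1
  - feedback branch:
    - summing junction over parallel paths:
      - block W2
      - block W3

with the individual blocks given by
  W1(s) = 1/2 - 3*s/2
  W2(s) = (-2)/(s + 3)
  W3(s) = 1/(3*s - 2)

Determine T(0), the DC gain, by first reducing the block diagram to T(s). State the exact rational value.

(1) combine W2, W3 in parallel; result (7 - 5*s)/(3*s^2 + 7*s - 6)
(2) feedback reduction of W1, (W2+W3); result (-9*s^3 - 18*s^2 + 25*s - 6)/(21*s^2 - 12*s - 5)
Evaluating the step-2 result (the overall T(s)) at s = 0 gives T(0) = -6/(-5) = 6/5.

Hence the answer: 6/5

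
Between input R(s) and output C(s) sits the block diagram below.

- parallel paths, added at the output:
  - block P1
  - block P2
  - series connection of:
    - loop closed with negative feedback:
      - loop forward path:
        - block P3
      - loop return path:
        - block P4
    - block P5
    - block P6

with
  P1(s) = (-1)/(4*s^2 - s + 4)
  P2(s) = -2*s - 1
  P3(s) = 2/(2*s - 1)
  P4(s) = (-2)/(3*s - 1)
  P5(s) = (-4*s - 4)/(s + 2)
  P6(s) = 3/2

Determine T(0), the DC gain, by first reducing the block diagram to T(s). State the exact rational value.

Step 1: feedback reduction of P3, P4; result (6*s - 2)/(6*s^2 - 5*s - 3)
Step 2: combine [P3/(1+P3*P4)], P5, P6 in series; result (-36*s^2 - 24*s + 12)/(6*s^3 + 7*s^2 - 13*s - 6)
Step 3: combine P1, P2, ([P3/(1+P3*P4)]*P5*P6) in parallel; result (-48*s^6 - 68*s^5 - 96*s^4 - 65*s^3 - 4*s^2 - s + 78)/(24*s^5 + 22*s^4 - 35*s^3 + 17*s^2 - 46*s - 24)
That last expression is T(s); at s = 0 only the constant terms survive, so T(0) = 78/(-24) = -13/4.

Hence the answer: -13/4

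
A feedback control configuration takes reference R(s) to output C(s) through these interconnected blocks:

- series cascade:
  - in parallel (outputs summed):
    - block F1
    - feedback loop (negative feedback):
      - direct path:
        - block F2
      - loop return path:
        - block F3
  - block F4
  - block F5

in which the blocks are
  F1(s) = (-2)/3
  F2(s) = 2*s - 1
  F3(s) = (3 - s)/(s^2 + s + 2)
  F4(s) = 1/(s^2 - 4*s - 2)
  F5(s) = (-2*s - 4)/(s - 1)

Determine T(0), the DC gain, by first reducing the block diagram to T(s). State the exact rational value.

Answer: -8/3

Working:
Step 1 - apply the feedback formula to F2, F3 -> (-2*s^3 - s^2 - 3*s + 2)/(s^2 - 8*s + 1)
Step 2 - reduce the parallel group F1, [F2/(1+F2*F3)] -> (-6*s^3 - 5*s^2 + 7*s + 4)/(3*s^2 - 24*s + 3)
Step 3 - reduce the series chain (F1+[F2/(1+F2*F3)]), F4, F5 -> (12*s^3 + 46*s^2 + 52*s + 16)/(3*s^4 - 36*s^3 + 93*s^2 + 36*s - 6)
Step 3 gives the overall T(s). Then T(0) = 16/(-6) = -8/3.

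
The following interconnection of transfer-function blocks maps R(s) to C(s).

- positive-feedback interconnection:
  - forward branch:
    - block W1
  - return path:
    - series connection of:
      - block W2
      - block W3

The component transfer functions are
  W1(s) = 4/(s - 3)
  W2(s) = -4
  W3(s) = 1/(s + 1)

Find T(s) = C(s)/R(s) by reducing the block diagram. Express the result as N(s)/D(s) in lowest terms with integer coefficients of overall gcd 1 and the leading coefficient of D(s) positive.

First reduce the diagram to T(s).

1. cascade W2, W3; result (-4)/(s + 1)
2. collapse the loop (W1 forward, (W2*W3) return), giving the overall T(s)

Answer: (4*s + 4)/(s^2 - 2*s + 13)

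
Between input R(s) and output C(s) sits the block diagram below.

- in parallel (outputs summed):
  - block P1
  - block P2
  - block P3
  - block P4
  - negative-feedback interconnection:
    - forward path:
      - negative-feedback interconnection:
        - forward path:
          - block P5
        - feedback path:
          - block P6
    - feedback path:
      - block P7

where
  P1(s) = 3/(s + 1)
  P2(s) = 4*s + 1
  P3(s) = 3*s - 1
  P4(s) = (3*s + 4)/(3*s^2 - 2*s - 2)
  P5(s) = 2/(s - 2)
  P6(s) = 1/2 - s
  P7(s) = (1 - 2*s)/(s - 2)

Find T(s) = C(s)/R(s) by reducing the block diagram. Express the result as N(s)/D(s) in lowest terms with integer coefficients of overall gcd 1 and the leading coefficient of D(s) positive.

Answer: (21*s^6 + 70*s^5 - 85*s^4 - 79*s^3 + 35*s^2 + 34*s)/(3*s^5 + 10*s^4 - 13*s^3 - 18*s^2 + 10*s + 8)

Working:
Step 1. collapse the loop (P5 forward, P6 return) -> (-2)/(s + 1)
Step 2. apply the feedback formula to [P5/(1+P5*P6)], P7 -> (4 - 2*s)/(s^2 + 3*s - 4)
Step 3. reduce the parallel group P1, P2, P3, P4, [[P5/(1+P5*P6)]/(1+[P5/(1+P5*P6)]*P7)], which is the overall transfer function T(s) = C(s)/R(s) in lowest terms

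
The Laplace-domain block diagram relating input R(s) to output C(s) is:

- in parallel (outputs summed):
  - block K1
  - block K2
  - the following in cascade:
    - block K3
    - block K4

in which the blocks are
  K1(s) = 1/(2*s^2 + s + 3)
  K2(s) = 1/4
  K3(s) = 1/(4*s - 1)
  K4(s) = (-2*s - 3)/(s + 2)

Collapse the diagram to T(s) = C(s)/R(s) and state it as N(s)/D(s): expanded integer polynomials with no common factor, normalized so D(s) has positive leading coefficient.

[1] series reduction of K3, K4 -> (-2*s - 3)/(4*s^2 + 7*s - 2)
[2] combine K1, K2, (K3*K4) in parallel - this is the overall T(s), already in the required normalized form

Hence the answer: (8*s^4 + 2*s^3 - s^2 + 11*s - 50)/(32*s^4 + 72*s^3 + 60*s^2 + 76*s - 24)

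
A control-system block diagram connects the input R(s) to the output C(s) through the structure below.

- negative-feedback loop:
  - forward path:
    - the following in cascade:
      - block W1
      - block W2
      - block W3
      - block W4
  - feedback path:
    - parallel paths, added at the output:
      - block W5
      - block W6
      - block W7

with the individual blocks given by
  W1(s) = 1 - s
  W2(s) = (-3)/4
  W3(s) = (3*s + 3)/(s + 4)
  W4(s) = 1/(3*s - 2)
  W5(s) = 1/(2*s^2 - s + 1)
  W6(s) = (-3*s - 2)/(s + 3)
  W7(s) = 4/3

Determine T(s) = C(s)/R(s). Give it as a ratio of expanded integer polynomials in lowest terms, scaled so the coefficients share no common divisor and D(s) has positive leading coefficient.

Answer: (-18*s^5 - 45*s^4 + 36*s^3 + 18*s^2 - 18*s + 27)/(6*s^5 - 191*s^4 - 118*s^3 + 210*s^2 - 208*s + 141)

Working:
Step 1. multiply W1, W2, W3, W4 (series) -> (9*s^2 - 9)/(12*s^2 + 40*s - 32)
Step 2. parallel reduction of W5, W6, W7 -> (-10*s^3 + 17*s^2 - 8*s + 15)/(6*s^3 + 15*s^2 - 6*s + 9)
Step 3. close the feedback loop around (W1*W2*W3*W4), (W5+W6+W7), which is the overall transfer function T(s) = C(s)/R(s) in lowest terms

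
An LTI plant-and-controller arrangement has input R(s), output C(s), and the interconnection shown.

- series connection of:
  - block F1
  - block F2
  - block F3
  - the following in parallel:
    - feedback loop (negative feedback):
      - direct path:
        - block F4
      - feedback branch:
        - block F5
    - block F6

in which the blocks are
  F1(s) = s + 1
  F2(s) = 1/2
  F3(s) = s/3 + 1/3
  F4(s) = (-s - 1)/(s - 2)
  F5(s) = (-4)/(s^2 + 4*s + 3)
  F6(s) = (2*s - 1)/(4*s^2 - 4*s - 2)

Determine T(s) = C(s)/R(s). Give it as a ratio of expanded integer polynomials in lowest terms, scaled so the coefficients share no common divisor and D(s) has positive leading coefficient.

First reduce the diagram to T(s).

(1) close the feedback loop around F4, F5 -> (-s^2 - 4*s - 3)/(s^2 + s - 2)
(2) add [F4/(1+F4*F5)], F6 (parallel) -> (-4*s^4 - 10*s^3 + 7*s^2 + 15*s + 8)/(4*s^4 - 14*s^2 + 6*s + 4)
(3) reduce the series chain F1, F2, F3, ([F4/(1+F4*F5)]+F6), which is the overall transfer function T(s) = C(s)/R(s) in lowest terms

Answer: (-4*s^6 - 18*s^5 - 17*s^4 + 19*s^3 + 45*s^2 + 31*s + 8)/(24*s^4 - 84*s^2 + 36*s + 24)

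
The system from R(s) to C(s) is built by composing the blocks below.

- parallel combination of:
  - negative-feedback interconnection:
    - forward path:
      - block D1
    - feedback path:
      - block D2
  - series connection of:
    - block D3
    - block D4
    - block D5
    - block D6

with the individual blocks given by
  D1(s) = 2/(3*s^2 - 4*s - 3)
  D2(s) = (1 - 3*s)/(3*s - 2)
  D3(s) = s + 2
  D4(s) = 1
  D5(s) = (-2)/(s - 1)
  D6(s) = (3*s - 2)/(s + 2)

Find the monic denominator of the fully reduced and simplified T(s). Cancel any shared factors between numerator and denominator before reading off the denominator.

(1) collapse the loop (D1 forward, D2 return) = (6*s - 4)/(9*s^3 - 18*s^2 - 7*s + 8)
(2) cascade D3, D4, D5, D6 = (4 - 6*s)/(s - 1)
(3) parallel reduction of [D1/(1+D1*D2)], (D3*D4*D5*D6) = (-54*s^4 + 144*s^3 - 24*s^2 - 86*s + 36)/(9*s^4 - 27*s^3 + 11*s^2 + 15*s - 8)
The result of step 3 is T(s) in lowest terms. Its denominator has leading coefficient 9; dividing the denominator through by 9 makes it monic.

Hence the answer: s^4 - 3*s^3 + 11*s^2/9 + 5*s/3 - 8/9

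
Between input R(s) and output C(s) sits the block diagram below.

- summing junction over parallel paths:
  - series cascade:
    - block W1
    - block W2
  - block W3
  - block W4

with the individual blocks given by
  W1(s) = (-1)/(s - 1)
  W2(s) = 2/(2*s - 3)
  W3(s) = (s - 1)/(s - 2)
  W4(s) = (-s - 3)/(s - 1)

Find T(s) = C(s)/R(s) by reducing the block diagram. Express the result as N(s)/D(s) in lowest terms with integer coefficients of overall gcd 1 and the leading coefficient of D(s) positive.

[1] combine W1, W2 in series: (-2)/(2*s^2 - 5*s + 3)
[2] reduce the parallel group (W1*W2), W3, W4, which is the overall transfer function T(s) = C(s)/R(s) in lowest terms

Final answer: (-6*s^2 + 21*s - 17)/(2*s^3 - 9*s^2 + 13*s - 6)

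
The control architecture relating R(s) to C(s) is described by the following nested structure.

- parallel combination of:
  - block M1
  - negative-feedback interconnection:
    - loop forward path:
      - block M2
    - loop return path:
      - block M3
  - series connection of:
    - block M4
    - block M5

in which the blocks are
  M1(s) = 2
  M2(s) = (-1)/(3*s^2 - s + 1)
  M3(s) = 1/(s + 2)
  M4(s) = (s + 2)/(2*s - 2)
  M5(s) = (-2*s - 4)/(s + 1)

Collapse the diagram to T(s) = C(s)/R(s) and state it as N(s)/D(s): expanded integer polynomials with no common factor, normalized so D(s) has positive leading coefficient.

First reduce the diagram to T(s).

1. apply the feedback formula to M2, M3 = (-s - 2)/(3*s^3 + 5*s^2 - s + 1)
2. cascade M4, M5 = (-s^2 - 4*s - 4)/(s^2 - 1)
3. sum the parallel branches M1, [M2/(1+M2*M3)], (M4*M5) - this is the overall T(s), already in the required normalized form

Answer: (3*s^5 - 7*s^4 - 40*s^3 - 27*s^2 + 3*s - 4)/(3*s^5 + 5*s^4 - 4*s^3 - 4*s^2 + s - 1)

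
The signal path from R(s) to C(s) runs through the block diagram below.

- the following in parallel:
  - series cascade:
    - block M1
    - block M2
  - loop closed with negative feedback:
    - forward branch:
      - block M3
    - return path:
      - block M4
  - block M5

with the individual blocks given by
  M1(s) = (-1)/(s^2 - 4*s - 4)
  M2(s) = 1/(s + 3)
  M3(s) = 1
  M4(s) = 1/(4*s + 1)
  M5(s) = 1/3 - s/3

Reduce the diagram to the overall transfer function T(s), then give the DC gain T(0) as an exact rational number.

First reduce the diagram to T(s).

1. combine M1, M2 in series gives (-1)/(s^3 - s^2 - 16*s - 12)
2. feedback reduction of M3, M4 gives (4*s + 1)/(4*s + 2)
3. add (M1*M2), [M3/(1+M3*M4)], M5 (parallel) gives (-4*s^5 + 18*s^4 + 55*s^3 - 181*s^2 - 260*s - 66)/(12*s^4 - 6*s^3 - 198*s^2 - 240*s - 72)
Evaluating the step-3 result (the overall T(s)) at s = 0 gives T(0) = -66/(-72) = 11/12.

Answer: 11/12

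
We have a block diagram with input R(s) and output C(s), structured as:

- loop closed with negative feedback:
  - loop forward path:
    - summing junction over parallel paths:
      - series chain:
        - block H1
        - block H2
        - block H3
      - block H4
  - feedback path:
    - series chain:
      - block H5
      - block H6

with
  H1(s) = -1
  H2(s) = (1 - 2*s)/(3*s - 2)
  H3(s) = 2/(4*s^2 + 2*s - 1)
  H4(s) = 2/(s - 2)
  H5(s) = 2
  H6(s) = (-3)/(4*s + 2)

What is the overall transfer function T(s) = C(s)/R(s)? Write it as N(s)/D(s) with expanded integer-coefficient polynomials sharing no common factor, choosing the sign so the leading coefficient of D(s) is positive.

Step 1 - reduce the series chain H1, H2, H3: (4*s - 2)/(12*s^3 - 2*s^2 - 7*s + 2)
Step 2 - sum the parallel branches (H1*H2*H3), H4: (24*s^3 - 24*s + 8)/(12*s^4 - 26*s^3 - 3*s^2 + 16*s - 4)
Step 3 - series reduction of H5, H6: (-3)/(2*s + 1)
Step 4 - collapse the loop (((H1*H2*H3)+H4) forward, (H5*H6) return), giving the overall T(s)

Final answer: (48*s^4 + 24*s^3 - 48*s^2 - 8*s + 8)/(24*s^5 - 40*s^4 - 104*s^3 + 29*s^2 + 80*s - 28)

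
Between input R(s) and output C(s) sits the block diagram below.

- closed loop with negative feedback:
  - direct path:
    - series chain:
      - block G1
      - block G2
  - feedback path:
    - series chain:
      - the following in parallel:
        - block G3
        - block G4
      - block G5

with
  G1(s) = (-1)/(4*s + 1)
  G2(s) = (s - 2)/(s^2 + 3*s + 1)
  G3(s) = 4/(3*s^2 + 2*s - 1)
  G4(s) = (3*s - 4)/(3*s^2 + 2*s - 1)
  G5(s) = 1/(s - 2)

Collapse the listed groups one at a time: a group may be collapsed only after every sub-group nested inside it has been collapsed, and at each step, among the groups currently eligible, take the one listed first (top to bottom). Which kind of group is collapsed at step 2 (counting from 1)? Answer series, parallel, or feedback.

Step 1 - cascade G1, G2
Step 2 - reduce the parallel group G3, G4
Step 3 - combine (G3+G4), G5 in series
Step 4 - reduce the feedback loop with forward (G1*G2) and return ((G3+G4)*G5)
At step 2 the group reduced is parallel.

Answer: parallel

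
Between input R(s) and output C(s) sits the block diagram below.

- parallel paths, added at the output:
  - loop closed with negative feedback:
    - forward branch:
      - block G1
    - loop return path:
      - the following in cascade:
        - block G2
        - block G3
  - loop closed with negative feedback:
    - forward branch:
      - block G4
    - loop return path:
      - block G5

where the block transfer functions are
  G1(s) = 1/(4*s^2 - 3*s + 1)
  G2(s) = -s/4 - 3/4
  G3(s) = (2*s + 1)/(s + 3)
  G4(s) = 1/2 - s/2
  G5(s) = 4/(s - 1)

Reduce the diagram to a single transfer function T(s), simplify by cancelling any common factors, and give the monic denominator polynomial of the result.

[1] reduce the series chain G2, G3 = -s/2 - 1/4
[2] reduce the feedback loop with forward G1 and return (G2*G3) = 4/(16*s^2 - 14*s + 3)
[3] close the feedback loop around G4, G5 = s/2 - 1/2
[4] combine [G1/(1+G1*(G2*G3))], [G4/(1+G4*G5)] in parallel = (16*s^3 - 30*s^2 + 17*s + 5)/(32*s^2 - 28*s + 6)
The result of step 4 is T(s) in lowest terms. Its denominator has leading coefficient 32; dividing the denominator through by 32 makes it monic.

Answer: s^2 - 7*s/8 + 3/16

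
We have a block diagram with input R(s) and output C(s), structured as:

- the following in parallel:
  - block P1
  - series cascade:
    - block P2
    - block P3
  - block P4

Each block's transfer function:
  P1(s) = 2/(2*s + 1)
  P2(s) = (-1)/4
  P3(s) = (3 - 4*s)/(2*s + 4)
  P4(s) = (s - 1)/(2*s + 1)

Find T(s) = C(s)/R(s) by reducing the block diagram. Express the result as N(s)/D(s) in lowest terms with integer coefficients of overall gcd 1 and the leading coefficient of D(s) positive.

Step 1: series reduction of P2, P3, giving (4*s - 3)/(8*s + 16)
Step 2: add P1, (P2*P3), P4 (parallel), giving the overall T(s)

Therefore the answer is (16*s^2 + 22*s + 13)/(16*s^2 + 40*s + 16).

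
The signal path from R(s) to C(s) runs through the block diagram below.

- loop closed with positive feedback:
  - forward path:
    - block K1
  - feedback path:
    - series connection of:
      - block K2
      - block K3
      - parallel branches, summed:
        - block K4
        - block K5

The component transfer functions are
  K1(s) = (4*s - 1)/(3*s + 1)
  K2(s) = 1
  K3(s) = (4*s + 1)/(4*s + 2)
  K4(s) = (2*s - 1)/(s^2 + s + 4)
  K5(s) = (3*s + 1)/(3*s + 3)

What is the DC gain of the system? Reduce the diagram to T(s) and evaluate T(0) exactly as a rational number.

(1) reduce the parallel group K4, K5 gives (3*s^3 + 10*s^2 + 16*s + 1)/(3*s^3 + 6*s^2 + 15*s + 12)
(2) combine K2, K3, (K4+K5) in series gives (12*s^4 + 43*s^3 + 74*s^2 + 20*s + 1)/(12*s^4 + 30*s^3 + 72*s^2 + 78*s + 24)
(3) reduce the feedback loop with forward K1 and return (K2*K3*(K4+K5)) gives (-48*s^5 - 108*s^4 - 258*s^3 - 240*s^2 - 18*s + 24)/(12*s^5 + 58*s^4 + 7*s^3 - 300*s^2 - 166*s - 25)
That last expression is T(s); at s = 0 only the constant terms survive, so T(0) = 24/(-25) = -24/25.

Therefore the answer is -24/25.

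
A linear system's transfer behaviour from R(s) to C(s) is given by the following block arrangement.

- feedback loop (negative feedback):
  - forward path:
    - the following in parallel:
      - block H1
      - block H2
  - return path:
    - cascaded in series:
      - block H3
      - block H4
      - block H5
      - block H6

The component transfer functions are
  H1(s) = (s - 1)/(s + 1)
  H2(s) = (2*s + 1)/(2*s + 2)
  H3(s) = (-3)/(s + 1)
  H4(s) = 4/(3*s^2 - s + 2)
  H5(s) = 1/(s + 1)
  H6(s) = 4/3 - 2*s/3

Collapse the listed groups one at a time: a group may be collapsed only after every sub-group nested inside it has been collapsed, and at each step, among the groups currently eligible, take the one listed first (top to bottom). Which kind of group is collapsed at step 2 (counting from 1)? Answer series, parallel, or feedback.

Reducing step by step:

Step 1 - parallel reduction of H1, H2
Step 2 - combine H3, H4, H5, H6 in series
Step 3 - feedback reduction of (H1+H2), (H3*H4*H5*H6)
The group at step 2 is a series group.

Answer: series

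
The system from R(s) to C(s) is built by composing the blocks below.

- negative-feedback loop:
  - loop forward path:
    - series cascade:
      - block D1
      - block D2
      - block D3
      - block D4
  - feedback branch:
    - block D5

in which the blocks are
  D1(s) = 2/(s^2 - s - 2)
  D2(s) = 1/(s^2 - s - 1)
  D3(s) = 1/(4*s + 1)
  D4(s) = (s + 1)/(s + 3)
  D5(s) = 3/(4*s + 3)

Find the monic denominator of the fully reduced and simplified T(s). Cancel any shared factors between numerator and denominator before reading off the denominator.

Answer: s^6 + s^5 - 125*s^4/16 - 3*s^3 + 19*s^2/2 + 111*s/16 + 3/2

Working:
1. series reduction of D1, D2, D3, D4; result 2/(4*s^5 + s^4 - 32*s^3 + 12*s^2 + 29*s + 6)
2. reduce the feedback loop with forward (D1*D2*D3*D4) and return D5; result (8*s + 6)/(16*s^6 + 16*s^5 - 125*s^4 - 48*s^3 + 152*s^2 + 111*s + 24)
T(s) is the step-2 result (common factors already cancelled). Leading coefficient of the denominator: 16. Divide through by 16 for the monic polynomial.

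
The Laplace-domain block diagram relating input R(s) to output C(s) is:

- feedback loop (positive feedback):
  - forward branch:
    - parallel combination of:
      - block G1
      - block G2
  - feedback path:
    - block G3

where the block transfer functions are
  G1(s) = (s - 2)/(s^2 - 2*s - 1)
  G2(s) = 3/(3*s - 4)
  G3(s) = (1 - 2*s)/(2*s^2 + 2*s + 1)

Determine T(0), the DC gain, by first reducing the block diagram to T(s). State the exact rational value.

The answer is -5.

Reasoning:
Step 1: sum the parallel branches G1, G2; result (6*s^2 - 16*s + 5)/(3*s^3 - 10*s^2 + 5*s + 4)
Step 2: apply the feedback formula to (G1+G2), G3; result (12*s^4 - 20*s^3 - 16*s^2 - 6*s + 5)/(6*s^5 - 14*s^4 + 5*s^3 - 30*s^2 + 39*s - 1)
Step 2 gives the overall T(s). Then T(0) = 5/(-1) = -5.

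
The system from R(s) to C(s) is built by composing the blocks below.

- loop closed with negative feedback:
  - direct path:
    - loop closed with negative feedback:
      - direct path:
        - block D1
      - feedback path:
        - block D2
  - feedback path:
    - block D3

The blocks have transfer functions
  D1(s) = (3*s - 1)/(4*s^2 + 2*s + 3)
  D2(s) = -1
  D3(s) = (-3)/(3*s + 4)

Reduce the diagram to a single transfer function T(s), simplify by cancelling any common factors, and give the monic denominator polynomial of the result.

Reducing step by step:

1. close the feedback loop around D1, D2 = (3*s - 1)/(4*s^2 - s + 4)
2. collapse the loop ([D1/(1+D1*D2)] forward, D3 return) = (9*s^2 + 9*s - 4)/(12*s^3 + 13*s^2 - s + 19)
The result of step 2 is T(s) in lowest terms. Its denominator has leading coefficient 12; dividing the denominator through by 12 makes it monic.

Answer: s^3 + 13*s^2/12 - s/12 + 19/12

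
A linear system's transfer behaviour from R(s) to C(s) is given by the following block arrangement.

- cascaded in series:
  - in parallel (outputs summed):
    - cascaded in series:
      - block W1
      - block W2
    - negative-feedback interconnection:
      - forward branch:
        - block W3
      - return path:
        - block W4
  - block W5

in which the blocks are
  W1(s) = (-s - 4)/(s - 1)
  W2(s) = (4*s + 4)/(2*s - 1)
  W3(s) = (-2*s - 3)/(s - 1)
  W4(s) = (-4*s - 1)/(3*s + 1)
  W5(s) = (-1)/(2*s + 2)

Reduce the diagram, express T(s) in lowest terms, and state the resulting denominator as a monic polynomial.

Answer: s^5 + 13*s^4/22 - 15*s^3/11 - 15*s^2/22 + 4*s/11 + 1/11

Working:
(1) combine W1, W2 in series = (-4*s^2 - 20*s - 16)/(2*s^2 - 3*s + 1)
(2) apply the feedback formula to W3, W4 = (-6*s^2 - 11*s - 3)/(11*s^2 + 12*s + 2)
(3) combine (W1*W2), [W3/(1+W3*W4)] in parallel = (-56*s^4 - 272*s^3 - 403*s^2 - 234*s - 35)/(22*s^4 - 9*s^3 - 21*s^2 + 6*s + 2)
(4) reduce the series chain ((W1*W2)+[W3/(1+W3*W4)]), W5 = (56*s^4 + 272*s^3 + 403*s^2 + 234*s + 35)/(44*s^5 + 26*s^4 - 60*s^3 - 30*s^2 + 16*s + 4)
No further cancellation is possible in the step-4 result, so that is T(s). Its denominator becomes monic after dividing by the leading coefficient 44.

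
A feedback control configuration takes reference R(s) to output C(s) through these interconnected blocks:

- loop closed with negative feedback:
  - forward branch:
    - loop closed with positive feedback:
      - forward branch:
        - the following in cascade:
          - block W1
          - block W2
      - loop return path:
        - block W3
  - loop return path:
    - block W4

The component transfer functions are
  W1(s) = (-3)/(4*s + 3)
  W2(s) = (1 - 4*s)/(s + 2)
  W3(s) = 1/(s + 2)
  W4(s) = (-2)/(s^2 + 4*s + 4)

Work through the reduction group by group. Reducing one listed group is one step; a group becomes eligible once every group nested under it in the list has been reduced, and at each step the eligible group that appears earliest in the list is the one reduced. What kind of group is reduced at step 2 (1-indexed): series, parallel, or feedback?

Answer: feedback

Working:
(1) reduce the series chain W1, W2
(2) reduce the feedback loop with forward (W1*W2) and return W3
(3) feedback reduction of [(W1*W2)/(1-(W1*W2)*W3)], W4
Step 2 collapses a feedback group.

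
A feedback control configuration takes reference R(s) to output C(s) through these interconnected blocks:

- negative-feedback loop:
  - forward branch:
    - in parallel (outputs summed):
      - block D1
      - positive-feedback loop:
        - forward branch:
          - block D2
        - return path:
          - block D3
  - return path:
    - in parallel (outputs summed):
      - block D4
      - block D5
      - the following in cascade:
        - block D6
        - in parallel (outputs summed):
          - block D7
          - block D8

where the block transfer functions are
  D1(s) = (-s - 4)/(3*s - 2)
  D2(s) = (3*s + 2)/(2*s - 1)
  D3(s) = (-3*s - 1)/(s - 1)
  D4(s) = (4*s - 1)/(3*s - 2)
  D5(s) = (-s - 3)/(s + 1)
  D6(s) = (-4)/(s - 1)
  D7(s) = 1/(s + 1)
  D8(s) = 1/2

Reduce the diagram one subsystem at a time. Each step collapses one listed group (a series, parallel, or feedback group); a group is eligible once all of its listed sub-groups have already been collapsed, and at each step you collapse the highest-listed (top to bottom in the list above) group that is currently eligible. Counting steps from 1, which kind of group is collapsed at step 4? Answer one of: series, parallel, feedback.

Step 1: close the feedback loop around D2, D3
Step 2: reduce the parallel group D1, [D2/(1-D2*D3)]
Step 3: add D7, D8 (parallel)
Step 4: multiply D6, (D7+D8) (series)
Step 5: reduce the parallel group D4, D5, (D6*(D7+D8))
Step 6: close the feedback loop around (D1+[D2/(1-D2*D3)]), (D4+D5+(D6*(D7+D8)))
Step 4: series.

Hence the answer: series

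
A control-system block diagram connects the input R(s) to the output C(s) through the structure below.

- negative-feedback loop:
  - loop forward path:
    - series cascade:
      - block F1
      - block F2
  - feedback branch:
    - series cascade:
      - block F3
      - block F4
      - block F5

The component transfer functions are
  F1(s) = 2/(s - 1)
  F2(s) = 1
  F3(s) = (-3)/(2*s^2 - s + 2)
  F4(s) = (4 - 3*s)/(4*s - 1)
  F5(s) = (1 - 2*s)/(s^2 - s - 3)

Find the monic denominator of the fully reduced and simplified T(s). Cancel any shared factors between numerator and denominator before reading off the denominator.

Step 1: reduce the series chain F1, F2 gives 2/(s - 1)
Step 2: series reduction of F3, F4, F5 gives (-18*s^2 + 33*s - 12)/(8*s^5 - 14*s^4 - 9*s^3 + 7*s^2 - 25*s + 6)
Step 3: collapse the loop ((F1*F2) forward, (F3*F4*F5) return) gives (16*s^5 - 28*s^4 - 18*s^3 + 14*s^2 - 50*s + 12)/(8*s^6 - 22*s^5 + 5*s^4 + 16*s^3 - 68*s^2 + 97*s - 30)
T(s) is the step-3 result (common factors already cancelled). Leading coefficient of the denominator: 8. Divide through by 8 for the monic polynomial.

Therefore the answer is s^6 - 11*s^5/4 + 5*s^4/8 + 2*s^3 - 17*s^2/2 + 97*s/8 - 15/4.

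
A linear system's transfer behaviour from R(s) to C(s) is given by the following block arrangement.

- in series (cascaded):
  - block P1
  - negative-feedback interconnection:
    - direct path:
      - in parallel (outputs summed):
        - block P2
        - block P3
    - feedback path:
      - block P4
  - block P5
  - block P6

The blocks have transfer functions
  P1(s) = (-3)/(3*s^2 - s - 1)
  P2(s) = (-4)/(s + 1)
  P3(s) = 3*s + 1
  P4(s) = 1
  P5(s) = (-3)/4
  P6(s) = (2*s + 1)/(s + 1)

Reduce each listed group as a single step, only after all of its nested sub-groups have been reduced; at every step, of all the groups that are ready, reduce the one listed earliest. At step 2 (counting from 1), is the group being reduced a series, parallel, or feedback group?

Answer: feedback

Working:
[1] combine P2, P3 in parallel
[2] collapse the loop ((P2+P3) forward, P4 return)
[3] reduce the series chain P1, [(P2+P3)/(1+(P2+P3)*P4)], P5, P6
Step 2 collapses a feedback group.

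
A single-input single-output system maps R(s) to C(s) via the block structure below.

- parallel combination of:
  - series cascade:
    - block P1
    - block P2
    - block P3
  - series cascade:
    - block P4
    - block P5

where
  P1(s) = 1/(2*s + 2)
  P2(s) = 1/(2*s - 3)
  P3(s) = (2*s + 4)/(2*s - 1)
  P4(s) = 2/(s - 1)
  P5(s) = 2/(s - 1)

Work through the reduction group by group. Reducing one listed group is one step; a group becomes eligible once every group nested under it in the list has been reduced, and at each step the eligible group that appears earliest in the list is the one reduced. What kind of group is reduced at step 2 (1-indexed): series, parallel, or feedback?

Reducing step by step:

1. series reduction of P1, P2, P3
2. multiply P4, P5 (series)
3. combine (P1*P2*P3), (P4*P5) in parallel
So the answer for step 2 is series.

Answer: series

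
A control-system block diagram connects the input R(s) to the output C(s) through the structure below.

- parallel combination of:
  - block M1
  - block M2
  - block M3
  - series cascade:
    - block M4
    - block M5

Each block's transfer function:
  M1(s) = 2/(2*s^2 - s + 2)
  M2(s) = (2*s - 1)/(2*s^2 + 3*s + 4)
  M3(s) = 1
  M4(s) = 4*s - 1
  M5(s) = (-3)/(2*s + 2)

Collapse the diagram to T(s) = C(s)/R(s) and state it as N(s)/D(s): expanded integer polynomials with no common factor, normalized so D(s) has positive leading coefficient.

First reduce the diagram to T(s).

[1] cascade M4, M5: (3 - 12*s)/(2*s + 2)
[2] parallel reduction of M1, M2, M3, (M4*M5); the result is T(s) itself (integer coefficients, no common factor, positive leading denominator coefficient)

Answer: (-40*s^5 - 12*s^4 - 62*s^3 + 47*s^2 - 36*s + 52)/(8*s^5 + 16*s^4 + 26*s^3 + 22*s^2 + 20*s + 16)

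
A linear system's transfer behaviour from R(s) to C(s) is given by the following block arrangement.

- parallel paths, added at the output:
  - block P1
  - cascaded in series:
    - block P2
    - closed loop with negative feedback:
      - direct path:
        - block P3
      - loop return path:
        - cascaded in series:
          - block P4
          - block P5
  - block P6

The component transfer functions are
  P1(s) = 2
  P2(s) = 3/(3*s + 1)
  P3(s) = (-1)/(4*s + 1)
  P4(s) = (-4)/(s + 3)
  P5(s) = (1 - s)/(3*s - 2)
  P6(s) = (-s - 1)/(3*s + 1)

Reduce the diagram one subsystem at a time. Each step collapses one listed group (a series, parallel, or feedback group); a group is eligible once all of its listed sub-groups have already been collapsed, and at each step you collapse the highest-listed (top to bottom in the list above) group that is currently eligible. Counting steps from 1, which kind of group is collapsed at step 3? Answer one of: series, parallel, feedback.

The answer is series.

Reasoning:
Step 1. reduce the series chain P4, P5
Step 2. apply the feedback formula to P3, (P4*P5)
Step 3. multiply P2, [P3/(1+P3*(P4*P5))] (series)
Step 4. reduce the parallel group P1, (P2*[P3/(1+P3*(P4*P5))]), P6
Step 3: series.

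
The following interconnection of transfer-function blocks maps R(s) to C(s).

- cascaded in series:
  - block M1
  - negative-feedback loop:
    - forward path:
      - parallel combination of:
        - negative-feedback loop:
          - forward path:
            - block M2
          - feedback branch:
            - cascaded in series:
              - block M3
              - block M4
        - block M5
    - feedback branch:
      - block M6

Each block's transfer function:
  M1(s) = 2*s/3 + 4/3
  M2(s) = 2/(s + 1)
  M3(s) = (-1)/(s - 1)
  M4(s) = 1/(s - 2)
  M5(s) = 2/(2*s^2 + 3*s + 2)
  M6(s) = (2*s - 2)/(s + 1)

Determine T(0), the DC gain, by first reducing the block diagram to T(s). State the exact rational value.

First reduce the diagram to T(s).

(1) combine M3, M4 in series = (-1)/(s^2 - 3*s + 2)
(2) feedback reduction of M2, (M3*M4) = (2*s^2 - 6*s + 4)/(s^3 - 2*s^2 - s)
(3) sum the parallel branches [M2/(1+M2*(M3*M4))], M5 = (4*s^4 - 4*s^3 - 10*s^2 - 2*s + 8)/(2*s^5 - s^4 - 6*s^3 - 7*s^2 - 2*s)
(4) reduce the feedback loop with forward ([M2/(1+M2*(M3*M4))]+M5) and return M6 = (4*s^5 - 14*s^3 - 12*s^2 + 6*s + 8)/(2*s^6 + 9*s^5 - 23*s^4 - 25*s^3 + 7*s^2 + 18*s - 16)
(5) series reduction of M1, [([M2/(1+M2*(M3*M4))]+M5)/(1+([M2/(1+M2*(M3*M4))]+M5)*M6)] = (8*s^6 + 16*s^5 - 28*s^4 - 80*s^3 - 36*s^2 + 40*s + 32)/(6*s^6 + 27*s^5 - 69*s^4 - 75*s^3 + 21*s^2 + 54*s - 48)
Evaluating the step-5 result (the overall T(s)) at s = 0 gives T(0) = 32/(-48) = -2/3.

Answer: -2/3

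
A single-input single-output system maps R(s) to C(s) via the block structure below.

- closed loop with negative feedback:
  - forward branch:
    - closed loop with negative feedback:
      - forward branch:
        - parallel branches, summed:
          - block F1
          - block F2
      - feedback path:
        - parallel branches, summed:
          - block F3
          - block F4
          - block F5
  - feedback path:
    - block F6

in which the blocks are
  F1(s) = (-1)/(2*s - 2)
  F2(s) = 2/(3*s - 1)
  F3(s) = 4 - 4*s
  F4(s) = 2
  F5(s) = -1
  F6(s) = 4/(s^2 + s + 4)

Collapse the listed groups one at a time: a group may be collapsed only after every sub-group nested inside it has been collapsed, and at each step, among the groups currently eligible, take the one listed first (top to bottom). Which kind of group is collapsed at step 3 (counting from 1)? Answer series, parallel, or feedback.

Step 1 - parallel reduction of F1, F2
Step 2 - parallel reduction of F3, F4, F5
Step 3 - collapse the loop ((F1+F2) forward, (F3+F4+F5) return)
Step 4 - close the feedback loop around [(F1+F2)/(1+(F1+F2)*(F3+F4+F5))], F6
At step 3 the group reduced is feedback.

Final answer: feedback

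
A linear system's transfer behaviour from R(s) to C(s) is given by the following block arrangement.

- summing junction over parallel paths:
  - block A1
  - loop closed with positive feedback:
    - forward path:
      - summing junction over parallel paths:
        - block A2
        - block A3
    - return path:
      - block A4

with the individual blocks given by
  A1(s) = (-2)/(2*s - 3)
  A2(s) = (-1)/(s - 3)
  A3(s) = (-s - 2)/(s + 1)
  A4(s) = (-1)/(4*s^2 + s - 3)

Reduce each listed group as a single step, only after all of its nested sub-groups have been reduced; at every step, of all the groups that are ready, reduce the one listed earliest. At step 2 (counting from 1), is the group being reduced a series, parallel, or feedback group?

[1] parallel reduction of A2, A3
[2] apply the feedback formula to (A2+A3), A4
[3] parallel reduction of A1, [(A2+A3)/(1-(A2+A3)*A4)]
At step 2 the group reduced is feedback.

Final answer: feedback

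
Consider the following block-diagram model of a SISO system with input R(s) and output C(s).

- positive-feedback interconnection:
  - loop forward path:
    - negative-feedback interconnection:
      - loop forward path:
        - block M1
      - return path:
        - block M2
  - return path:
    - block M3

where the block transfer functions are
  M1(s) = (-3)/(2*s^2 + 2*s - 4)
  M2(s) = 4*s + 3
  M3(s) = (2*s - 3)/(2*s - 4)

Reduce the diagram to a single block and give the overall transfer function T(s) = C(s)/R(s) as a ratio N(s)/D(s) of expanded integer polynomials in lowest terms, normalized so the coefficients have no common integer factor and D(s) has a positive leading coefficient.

Step 1: apply the feedback formula to M1, M2 = (-3)/(2*s^2 - 10*s - 13)
Step 2: reduce the feedback loop with forward [M1/(1+M1*M2)] and return M3, giving the overall T(s)

Hence the answer: (12 - 6*s)/(4*s^3 - 28*s^2 + 20*s + 43)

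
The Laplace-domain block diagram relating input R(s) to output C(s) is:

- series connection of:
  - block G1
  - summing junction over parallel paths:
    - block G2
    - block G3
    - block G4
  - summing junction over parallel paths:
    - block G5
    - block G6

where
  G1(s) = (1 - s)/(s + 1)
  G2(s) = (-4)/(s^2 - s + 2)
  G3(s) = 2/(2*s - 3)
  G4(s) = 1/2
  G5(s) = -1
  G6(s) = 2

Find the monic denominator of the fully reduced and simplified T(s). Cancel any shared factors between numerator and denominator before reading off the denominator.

First reduce the diagram to T(s).

Step 1. add G2, G3, G4 (parallel); result (2*s^3 - s^2 - 13*s + 26)/(4*s^3 - 10*s^2 + 14*s - 12)
Step 2. add G5, G6 (parallel); result 1
Step 3. combine G1, (G2+G3+G4), (G5+G6) in series; result (-2*s^4 + 3*s^3 + 12*s^2 - 39*s + 26)/(4*s^4 - 6*s^3 + 4*s^2 + 2*s - 12)
That last expression is T(s), already simplified. Scaling its denominator by 1/4 (the reciprocal of the leading coefficient) yields the monic denominator.

Answer: s^4 - 3*s^3/2 + s^2 + s/2 - 3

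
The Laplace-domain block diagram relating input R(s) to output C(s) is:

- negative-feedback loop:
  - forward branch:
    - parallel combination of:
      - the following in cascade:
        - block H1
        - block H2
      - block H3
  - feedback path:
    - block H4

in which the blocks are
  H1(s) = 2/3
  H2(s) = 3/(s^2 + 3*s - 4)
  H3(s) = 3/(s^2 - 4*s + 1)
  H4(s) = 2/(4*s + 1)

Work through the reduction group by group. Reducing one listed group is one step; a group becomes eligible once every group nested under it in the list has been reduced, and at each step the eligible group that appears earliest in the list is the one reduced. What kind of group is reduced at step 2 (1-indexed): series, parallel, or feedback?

1. reduce the series chain H1, H2
2. sum the parallel branches (H1*H2), H3
3. reduce the feedback loop with forward ((H1*H2)+H3) and return H4
At step 2 the group reduced is parallel.

Hence the answer: parallel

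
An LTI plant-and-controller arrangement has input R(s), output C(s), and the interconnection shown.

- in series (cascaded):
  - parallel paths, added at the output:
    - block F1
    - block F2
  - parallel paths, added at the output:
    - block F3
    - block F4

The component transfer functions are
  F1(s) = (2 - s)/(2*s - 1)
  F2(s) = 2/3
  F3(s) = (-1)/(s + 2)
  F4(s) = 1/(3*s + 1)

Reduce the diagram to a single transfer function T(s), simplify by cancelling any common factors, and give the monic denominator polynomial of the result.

Step 1: add F1, F2 (parallel); result (s + 4)/(6*s - 3)
Step 2: sum the parallel branches F3, F4; result (1 - 2*s)/(3*s^2 + 7*s + 2)
Step 3: series reduction of (F1+F2), (F3+F4); result (-s - 4)/(9*s^2 + 21*s + 6)
The result of step 3 is T(s) in lowest terms. Its denominator has leading coefficient 9; dividing the denominator through by 9 makes it monic.

Therefore the answer is s^2 + 7*s/3 + 2/3.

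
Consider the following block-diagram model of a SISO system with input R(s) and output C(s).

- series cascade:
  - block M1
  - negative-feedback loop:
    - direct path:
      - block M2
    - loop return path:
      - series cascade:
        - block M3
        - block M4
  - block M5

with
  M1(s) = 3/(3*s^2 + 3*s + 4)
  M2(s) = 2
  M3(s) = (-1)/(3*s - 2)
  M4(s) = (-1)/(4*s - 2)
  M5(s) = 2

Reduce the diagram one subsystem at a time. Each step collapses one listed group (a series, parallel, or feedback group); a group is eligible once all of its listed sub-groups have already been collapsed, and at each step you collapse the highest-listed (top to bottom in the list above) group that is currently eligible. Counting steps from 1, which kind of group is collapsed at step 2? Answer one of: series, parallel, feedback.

Step 1: multiply M3, M4 (series)
Step 2: feedback reduction of M2, (M3*M4)
Step 3: series reduction of M1, [M2/(1+M2*(M3*M4))], M5
So the answer for step 2 is feedback.

Final answer: feedback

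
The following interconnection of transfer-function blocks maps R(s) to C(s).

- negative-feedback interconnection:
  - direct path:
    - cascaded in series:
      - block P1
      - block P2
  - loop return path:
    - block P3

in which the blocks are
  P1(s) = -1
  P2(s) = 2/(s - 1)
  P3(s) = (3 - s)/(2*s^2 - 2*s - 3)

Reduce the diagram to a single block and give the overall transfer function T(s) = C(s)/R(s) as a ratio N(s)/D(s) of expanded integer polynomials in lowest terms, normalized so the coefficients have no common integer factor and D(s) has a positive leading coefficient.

First reduce the diagram to T(s).

[1] multiply P1, P2 (series): (-2)/(s - 1)
[2] apply the feedback formula to (P1*P2), P3: this yields T(s), and no further normalization is needed

Answer: (-4*s^2 + 4*s + 6)/(2*s^3 - 4*s^2 + s - 3)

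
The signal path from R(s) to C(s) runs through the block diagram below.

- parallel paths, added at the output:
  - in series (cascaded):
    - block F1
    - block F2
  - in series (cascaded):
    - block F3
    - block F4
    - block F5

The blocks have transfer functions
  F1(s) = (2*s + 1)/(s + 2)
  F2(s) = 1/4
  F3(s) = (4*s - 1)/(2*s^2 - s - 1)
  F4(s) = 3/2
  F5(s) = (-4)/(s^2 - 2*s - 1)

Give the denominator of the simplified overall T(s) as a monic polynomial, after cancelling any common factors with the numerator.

Step 1: reduce the series chain F1, F2, giving (2*s + 1)/(4*s + 8)
Step 2: cascade F3, F4, F5, giving (6 - 24*s)/(2*s^4 - 5*s^3 - s^2 + 3*s + 1)
Step 3: add (F1*F2), (F3*F4*F5) (parallel), giving (4*s^5 - 8*s^4 - 7*s^3 - 91*s^2 - 163*s + 49)/(8*s^5 - 4*s^4 - 44*s^3 + 4*s^2 + 28*s + 8)
That last expression is T(s), already simplified. Scaling its denominator by 1/8 (the reciprocal of the leading coefficient) yields the monic denominator.

Hence the answer: s^5 - s^4/2 - 11*s^3/2 + s^2/2 + 7*s/2 + 1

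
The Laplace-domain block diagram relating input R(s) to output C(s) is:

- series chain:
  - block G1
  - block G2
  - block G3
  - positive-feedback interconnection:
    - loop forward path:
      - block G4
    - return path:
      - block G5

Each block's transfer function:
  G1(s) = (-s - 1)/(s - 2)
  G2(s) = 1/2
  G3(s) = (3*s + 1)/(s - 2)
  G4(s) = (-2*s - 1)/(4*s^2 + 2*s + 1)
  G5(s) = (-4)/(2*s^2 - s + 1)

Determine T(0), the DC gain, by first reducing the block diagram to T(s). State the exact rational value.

1. apply the feedback formula to G4, G5 -> (-4*s^3 - s - 1)/(8*s^4 + 4*s^2 - 7*s - 3)
2. cascade G1, G2, G3, [G4/(1-G4*G5)] -> (12*s^5 + 16*s^4 + 7*s^3 + 7*s^2 + 5*s + 1)/(16*s^6 - 64*s^5 + 72*s^4 - 46*s^3 + 82*s^2 - 32*s - 24)
DC gain: substitute s = 0 into T(s) from step 2: T(0) = 1/(-24) = -1/24.

Answer: -1/24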